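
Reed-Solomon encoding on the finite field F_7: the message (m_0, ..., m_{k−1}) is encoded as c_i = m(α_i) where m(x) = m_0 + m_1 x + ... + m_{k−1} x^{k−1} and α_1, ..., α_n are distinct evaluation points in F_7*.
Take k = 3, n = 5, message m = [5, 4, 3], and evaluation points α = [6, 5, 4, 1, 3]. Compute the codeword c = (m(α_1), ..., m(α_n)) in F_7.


c = [4, 2, 6, 5, 2]

Message polynomial: m(x) = 5 + 4·x + 3·x^2 (mod 7).
For each evaluation point α_i, compute m(α_i) mod 7:
  α_1 = 6: Horner steps 3 → 1 → 4, so m(6) = 4.
  α_2 = 5: Horner steps 3 → 5 → 2, so m(5) = 2.
  α_3 = 4: Horner steps 3 → 2 → 6, so m(4) = 6.
  α_4 = 1: Horner steps 3 → 0 → 5, so m(1) = 5.
  α_5 = 3: Horner steps 3 → 6 → 2, so m(3) = 2.
Codeword c = [4, 2, 6, 5, 2] ∈ F_7^5.


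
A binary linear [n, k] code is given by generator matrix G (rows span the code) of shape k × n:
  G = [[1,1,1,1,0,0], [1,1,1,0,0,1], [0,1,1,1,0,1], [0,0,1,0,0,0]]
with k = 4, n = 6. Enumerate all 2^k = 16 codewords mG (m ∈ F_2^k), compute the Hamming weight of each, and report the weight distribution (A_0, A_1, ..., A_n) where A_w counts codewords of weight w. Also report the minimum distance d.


Weight distribution: A_0 = 1, A_1 = 2, A_2 = 4, A_3 = 6, A_4 = 3. Minimum distance d = 1.

Enumerate all 2^4 = 16 messages m ∈ F_2^4.
For each, compute codeword c = mG in F_2^6, then tally its weight.
  m = 0000 → c = 000000, weight = 0.
  m = 1000 → c = 111100, weight = 4.
  m = 0100 → c = 111001, weight = 4.
  m = 1100 → c = 000101, weight = 2.
  m = 0010 → c = 011101, weight = 4.
  m = 1010 → c = 100001, weight = 2.
  m = 0110 → c = 100100, weight = 2.
  m = 1110 → c = 011000, weight = 2.
  m = 0001 → c = 001000, weight = 1.
  m = 1001 → c = 110100, weight = 3.
  m = 0101 → c = 110001, weight = 3.
  m = 1101 → c = 001101, weight = 3.
  m = 0011 → c = 010101, weight = 3.
  m = 1011 → c = 101001, weight = 3.
  m = 0111 → c = 101100, weight = 3.
  m = 1111 → c = 010000, weight = 1.
Tally weights:
  weight 0: 1 codewords.
  weight 1: 2 codewords.
  weight 2: 4 codewords.
  weight 3: 6 codewords.
  weight 4: 3 codewords.
Minimum distance d = smallest w > 0 with A_w > 0 = 1.
Sanity: Σ A_w = 16 = 2^4 = 16 ✓.


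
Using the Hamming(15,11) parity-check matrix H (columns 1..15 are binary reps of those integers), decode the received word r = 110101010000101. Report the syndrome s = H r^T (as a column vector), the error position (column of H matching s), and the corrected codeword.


s = (1, 0, 1, 1)^T, error position = 11, corrected codeword c = 110101010010101

Compute s = H r^T mod 2 one row at a time:
  s_1 = 1 + 0 + 0 + 0 + 0 + 1 + 0 + 1 = 3 ≡ 1 (mod 2).
  s_2 = 1 + 0 + 1 + 0 + 0 + 1 + 0 + 1 = 4 ≡ 0 (mod 2).
  s_3 = 1 + 0 + 1 + 0 + 0 + 0 + 0 + 1 = 3 ≡ 1 (mod 2).
  s_4 = 1 + 0 + 0 + 0 + 0 + 0 + 1 + 1 = 3 ≡ 1 (mod 2).
s = (1, 0, 1, 1)^T — this equals column 11 of H (binary 1011), so error is at position 11.
Correct: flip bit 11 of r = 110101010000101 to get c = 110101010010101.


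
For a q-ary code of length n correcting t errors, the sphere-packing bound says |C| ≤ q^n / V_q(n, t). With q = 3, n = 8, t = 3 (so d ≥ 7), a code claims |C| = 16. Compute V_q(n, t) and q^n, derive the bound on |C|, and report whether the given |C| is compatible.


V_q(n, t) = 577, q^n = 6561, Hamming bound = 11, |C| = 16 > bound (violated).

Step 1: Compute V_q(n, t) = Σ_{j=0}^3 C(n, j) (q−1)^j.
  j = 0: C(8,0)·(2)^0 = 1·1 = 1.
  j = 1: C(8,1)·(2)^1 = 8·2 = 16.
  j = 2: C(8,2)·(2)^2 = 28·4 = 112.
  j = 3: C(8,3)·(2)^3 = 56·8 = 448.
  V_q(n, t) = 1 + 16 + 112 + 448 = 577.
Step 2: q^n = 3^8 = 6561.
Step 3: Hamming bound ⌊q^n / V_q(n,t)⌋ = ⌊6561/577⌋ = 11.
Step 4: Compare |C| = 16 to 11: violated.
The claimed |C| lies above the Hamming bound, so no 3-ary code of length 8 with d ≥ 7 can have 16 codewords.


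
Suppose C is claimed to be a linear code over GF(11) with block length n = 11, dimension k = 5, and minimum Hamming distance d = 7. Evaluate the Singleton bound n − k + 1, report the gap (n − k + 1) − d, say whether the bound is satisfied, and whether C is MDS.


Singleton RHS = n − k + 1 = 7, slack = 0, bound satisfied, MDS.

Singleton bound: d ≤ n − k + 1.
Here n = 11, k = 5, so n − k + 1 = 7.
Given d = 7, check d ≤ 7: YES.
Slack = (n − k + 1) − d = 0.
The code is MDS (slack = 0).
Description: the claimed parameters are [11, 5, 7]_11; such a code would be MDS (meets Singleton bound).


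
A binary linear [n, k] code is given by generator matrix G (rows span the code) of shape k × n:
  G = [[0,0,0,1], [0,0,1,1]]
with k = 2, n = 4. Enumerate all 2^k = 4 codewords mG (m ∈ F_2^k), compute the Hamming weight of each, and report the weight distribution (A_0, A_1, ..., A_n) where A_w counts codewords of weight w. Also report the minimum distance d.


Weight distribution: A_0 = 1, A_1 = 2, A_2 = 1. Minimum distance d = 1.

Enumerate all 2^2 = 4 messages m ∈ F_2^2.
For each, compute codeword c = mG in F_2^4, then tally its weight.
  m = 00 → c = 0000, weight = 0.
  m = 10 → c = 0001, weight = 1.
  m = 01 → c = 0011, weight = 2.
  m = 11 → c = 0010, weight = 1.
Tally weights:
  weight 0: 1 codewords.
  weight 1: 2 codewords.
  weight 2: 1 codewords.
Minimum distance d = smallest w > 0 with A_w > 0 = 1.
Sanity: Σ A_w = 4 = 2^2 = 4 ✓.


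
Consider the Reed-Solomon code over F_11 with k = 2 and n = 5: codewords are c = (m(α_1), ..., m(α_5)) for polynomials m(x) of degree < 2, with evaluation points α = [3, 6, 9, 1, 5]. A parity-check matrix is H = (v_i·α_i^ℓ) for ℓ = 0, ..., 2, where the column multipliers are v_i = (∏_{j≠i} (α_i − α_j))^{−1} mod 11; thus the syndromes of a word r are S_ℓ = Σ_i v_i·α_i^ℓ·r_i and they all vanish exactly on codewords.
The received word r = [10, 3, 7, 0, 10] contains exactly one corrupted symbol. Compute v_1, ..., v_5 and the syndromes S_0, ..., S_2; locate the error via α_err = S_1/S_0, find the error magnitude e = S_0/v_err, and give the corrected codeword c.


S = (10, 6, 8), error at position 5, error magnitude e = 1, c = [10, 3, 7, 0, 9].

Step 1: column multipliers v_i = (∏_{j≠i}(α_i − α_j))^{−1} mod 11.
  i = 1 (α = 3): (3−6)(3−9)(3−1)(3−5) = (−3)·(−6)·2·(−2) = −72 ≡ 5, so v_1 = 5^{−1} = 9 (mod 11).
  i = 2 (α = 6): (6−3)(6−9)(6−1)(6−5) = 3·(−3)·5·1 = −45 ≡ 10, so v_2 = 10^{−1} = 10 (mod 11).
  i = 3 (α = 9): (9−3)(9−6)(9−1)(9−5) = 6·3·8·4 = 576 ≡ 4, so v_3 = 4^{−1} = 3 (mod 11).
  i = 4 (α = 1): (1−3)(1−6)(1−9)(1−5) = (−2)·(−5)·(−8)·(−4) = 320 ≡ 1, so v_4 = 1^{−1} = 1 (mod 11).
  i = 5 (α = 5): (5−3)(5−6)(5−9)(5−1) = 2·(−1)·(−4)·4 = 32 ≡ 10, so v_5 = 10^{−1} = 10 (mod 11).
  v = [9, 10, 3, 1, 10].
Step 2: syndromes of r = [10, 3, 7, 0, 10] (all sums mod 11).
  S_0 = Σ v_i r_i = 9·10 + 10·3 + 3·7 + 1·0 + 10·10 = 241 ≡ 10.
  S_1 = Σ v_i α_i r_i = 9·3·10 + 10·6·3 + 3·9·7 + 1·1·0 + 10·5·10 = 1139 ≡ 6.
  α_i^2 mod 11 = [9, 3, 4, 1, 3].
  S_2 = Σ v_i α_i^2 r_i = 9·9·10 + 10·3·3 + 3·4·7 + 1·1·0 + 10·3·10 = 1284 ≡ 8.
  S = (10, 6, 8) ≠ 0, so r is not a codeword (an error is present).
Step 3: locate the error. For a single error e at position i, S_ℓ = v_i·e·α_i^ℓ, so α_err = S_1/S_0.
  S_0^{−1} = 10^{−1} = 10 (mod 11), so α_err = 6·10 = 60 ≡ 5 = α_5. Error position i = 5.
  Consistency check: S_2/S_1 = 8·2 = 16 ≡ 5 = α_err ✓ (single-error assumption holds).
Step 4: error magnitude e = S_0/v_5 = S_0·∏_{j≠5}(α_5 − α_j) = 10·10 = 100 ≡ 1 (mod 11).
Step 5: correct position 5: c_5 = r_5 − e = 10 − 1 ≡ 9 (mod 11). Hence c = [10, 3, 7, 0, 9].
  Check: interpolating c through the α_i gives m(x) = 6 + 5·x (degree < 2) with m(α_i) = c_i for every i, so c is indeed a codeword.


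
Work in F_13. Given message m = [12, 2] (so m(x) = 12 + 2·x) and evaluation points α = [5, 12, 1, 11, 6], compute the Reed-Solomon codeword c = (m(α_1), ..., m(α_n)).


c = [9, 10, 1, 8, 11]

Message polynomial: m(x) = 12 + 2·x (mod 13).
For each evaluation point α_i, compute m(α_i) mod 13:
  α_1 = 5: Horner steps 2 → 9, so m(5) = 9.
  α_2 = 12: Horner steps 2 → 10, so m(12) = 10.
  α_3 = 1: Horner steps 2 → 1, so m(1) = 1.
  α_4 = 11: Horner steps 2 → 8, so m(11) = 8.
  α_5 = 6: Horner steps 2 → 11, so m(6) = 11.
Codeword c = [9, 10, 1, 8, 11] ∈ F_13^5.


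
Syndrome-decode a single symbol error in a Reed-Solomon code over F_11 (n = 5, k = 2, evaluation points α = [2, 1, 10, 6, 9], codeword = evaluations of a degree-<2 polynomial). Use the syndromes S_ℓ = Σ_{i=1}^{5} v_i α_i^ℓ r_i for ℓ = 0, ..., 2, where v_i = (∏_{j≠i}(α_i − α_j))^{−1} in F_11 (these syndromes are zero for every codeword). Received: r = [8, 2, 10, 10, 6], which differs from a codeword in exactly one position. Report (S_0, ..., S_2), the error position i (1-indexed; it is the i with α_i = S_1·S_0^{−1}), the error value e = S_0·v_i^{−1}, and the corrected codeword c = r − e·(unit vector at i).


S = (10, 1, 10), error at position 3, error magnitude e = 9, c = [8, 2, 1, 10, 6].

Step 1: column multipliers v_i = (∏_{j≠i}(α_i − α_j))^{−1} mod 11.
  i = 1 (α = 2): (2−1)(2−10)(2−6)(2−9) = 1·(−8)·(−4)·(−7) = −224 ≡ 7, so v_1 = 7^{−1} = 8 (mod 11).
  i = 2 (α = 1): (1−2)(1−10)(1−6)(1−9) = (−1)·(−9)·(−5)·(−8) = 360 ≡ 8, so v_2 = 8^{−1} = 7 (mod 11).
  i = 3 (α = 10): (10−2)(10−1)(10−6)(10−9) = 8·9·4·1 = 288 ≡ 2, so v_3 = 2^{−1} = 6 (mod 11).
  i = 4 (α = 6): (6−2)(6−1)(6−10)(6−9) = 4·5·(−4)·(−3) = 240 ≡ 9, so v_4 = 9^{−1} = 5 (mod 11).
  i = 5 (α = 9): (9−2)(9−1)(9−10)(9−6) = 7·8·(−1)·3 = −168 ≡ 8, so v_5 = 8^{−1} = 7 (mod 11).
  v = [8, 7, 6, 5, 7].
Step 2: syndromes of r = [8, 2, 10, 10, 6] (all sums mod 11).
  S_0 = Σ v_i r_i = 8·8 + 7·2 + 6·10 + 5·10 + 7·6 = 230 ≡ 10.
  S_1 = Σ v_i α_i r_i = 8·2·8 + 7·1·2 + 6·10·10 + 5·6·10 + 7·9·6 = 1420 ≡ 1.
  α_i^2 mod 11 = [4, 1, 1, 3, 4].
  S_2 = Σ v_i α_i^2 r_i = 8·4·8 + 7·1·2 + 6·1·10 + 5·3·10 + 7·4·6 = 648 ≡ 10.
  S = (10, 1, 10) ≠ 0, so r is not a codeword (an error is present).
Step 3: locate the error. For a single error e at position i, S_ℓ = v_i·e·α_i^ℓ, so α_err = S_1/S_0.
  S_0^{−1} = 10^{−1} = 10 (mod 11), so α_err = 1·10 = 10 ≡ 10 = α_3. Error position i = 3.
  Consistency check: S_2/S_1 = 10·1 = 10 ≡ 10 = α_err ✓ (single-error assumption holds).
Step 4: error magnitude e = S_0/v_3 = S_0·∏_{j≠3}(α_3 − α_j) = 10·2 = 20 ≡ 9 (mod 11).
Step 5: correct position 3: c_3 = r_3 − e = 10 − 9 ≡ 1 (mod 11). Hence c = [8, 2, 1, 10, 6].
  Check: interpolating c through the α_i gives m(x) = 7 + 6·x (degree < 2) with m(α_i) = c_i for every i, so c is indeed a codeword.


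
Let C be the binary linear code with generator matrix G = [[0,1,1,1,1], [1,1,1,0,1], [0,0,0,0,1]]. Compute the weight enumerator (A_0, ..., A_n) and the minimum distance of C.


Weight distribution: A_0 = 1, A_1 = 1, A_2 = 1, A_3 = 3, A_4 = 2. Minimum distance d = 1.

Enumerate all 2^3 = 8 messages m ∈ F_2^3.
For each, compute codeword c = mG in F_2^5, then tally its weight.
  m = 000 → c = 00000, weight = 0.
  m = 100 → c = 01111, weight = 4.
  m = 010 → c = 11101, weight = 4.
  m = 110 → c = 10010, weight = 2.
  m = 001 → c = 00001, weight = 1.
  m = 101 → c = 01110, weight = 3.
  m = 011 → c = 11100, weight = 3.
  m = 111 → c = 10011, weight = 3.
Tally weights:
  weight 0: 1 codewords.
  weight 1: 1 codewords.
  weight 2: 1 codewords.
  weight 3: 3 codewords.
  weight 4: 2 codewords.
Minimum distance d = smallest w > 0 with A_w > 0 = 1.
Sanity: Σ A_w = 8 = 2^3 = 8 ✓.


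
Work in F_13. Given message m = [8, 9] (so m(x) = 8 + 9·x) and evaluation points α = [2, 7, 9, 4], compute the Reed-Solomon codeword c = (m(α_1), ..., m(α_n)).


c = [0, 6, 11, 5]

Message polynomial: m(x) = 8 + 9·x (mod 13).
For each evaluation point α_i, compute m(α_i) mod 13:
  α_1 = 2: Horner steps 9 → 0, so m(2) = 0.
  α_2 = 7: Horner steps 9 → 6, so m(7) = 6.
  α_3 = 9: Horner steps 9 → 11, so m(9) = 11.
  α_4 = 4: Horner steps 9 → 5, so m(4) = 5.
Codeword c = [0, 6, 11, 5] ∈ F_13^4.


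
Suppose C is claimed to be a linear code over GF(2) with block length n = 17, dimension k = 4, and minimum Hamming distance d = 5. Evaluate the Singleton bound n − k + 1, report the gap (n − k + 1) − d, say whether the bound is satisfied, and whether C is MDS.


Singleton RHS = n − k + 1 = 14, slack = 9, bound satisfied, not MDS.

Singleton bound: d ≤ n − k + 1.
Here n = 17, k = 4, so n − k + 1 = 14.
Given d = 5, check d ≤ 14: YES.
Slack = (n − k + 1) − d = 9.
The code is NOT MDS (slack = 9 > 0).
Description: the claimed parameters are [17, 4, 5]_2; such a code would be non-MDS.


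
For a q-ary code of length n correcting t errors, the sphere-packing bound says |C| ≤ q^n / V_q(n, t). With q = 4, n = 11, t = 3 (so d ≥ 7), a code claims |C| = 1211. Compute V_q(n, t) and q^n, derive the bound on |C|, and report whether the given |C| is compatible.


V_q(n, t) = 4984, q^n = 4194304, Hamming bound = 841, |C| = 1211 > bound (violated).

Step 1: Compute V_q(n, t) = Σ_{j=0}^3 C(n, j) (q−1)^j.
  j = 0: C(11,0)·(3)^0 = 1·1 = 1.
  j = 1: C(11,1)·(3)^1 = 11·3 = 33.
  j = 2: C(11,2)·(3)^2 = 55·9 = 495.
  j = 3: C(11,3)·(3)^3 = 165·27 = 4455.
  V_q(n, t) = 1 + 33 + 495 + 4455 = 4984.
Step 2: q^n = 4^11 = 4194304.
Step 3: Hamming bound ⌊q^n / V_q(n,t)⌋ = ⌊4194304/4984⌋ = 841.
Step 4: Compare |C| = 1211 to 841: violated.
The claimed |C| lies above the Hamming bound, so no 4-ary code of length 11 with d ≥ 7 can have 1211 codewords.


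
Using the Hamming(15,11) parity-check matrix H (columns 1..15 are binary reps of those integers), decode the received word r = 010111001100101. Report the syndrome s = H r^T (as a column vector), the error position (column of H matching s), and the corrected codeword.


s = (0, 1, 0, 0)^T, error position = 4, corrected codeword c = 010011001100101

Compute s = H r^T mod 2 one row at a time:
  s_1 = 0 + 1 + 1 + 0 + 0 + 1 + 0 + 1 = 4 ≡ 0 (mod 2).
  s_2 = 1 + 1 + 1 + 0 + 0 + 1 + 0 + 1 = 5 ≡ 1 (mod 2).
  s_3 = 1 + 0 + 1 + 0 + 1 + 0 + 0 + 1 = 4 ≡ 0 (mod 2).
  s_4 = 0 + 0 + 1 + 0 + 1 + 0 + 1 + 1 = 4 ≡ 0 (mod 2).
s = (0, 1, 0, 0)^T — this equals column 4 of H (binary 0100), so error is at position 4.
Correct: flip bit 4 of r = 010111001100101 to get c = 010011001100101.


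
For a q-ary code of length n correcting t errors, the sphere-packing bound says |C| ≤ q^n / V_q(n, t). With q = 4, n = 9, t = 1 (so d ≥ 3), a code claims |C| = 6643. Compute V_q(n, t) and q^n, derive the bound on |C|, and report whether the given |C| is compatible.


V_q(n, t) = 28, q^n = 262144, Hamming bound = 9362, |C| = 6643 ≤ bound (satisfied).

Step 1: Compute V_q(n, t) = Σ_{j=0}^1 C(n, j) (q−1)^j.
  j = 0: C(9,0)·(3)^0 = 1·1 = 1.
  j = 1: C(9,1)·(3)^1 = 9·3 = 27.
  V_q(n, t) = 1 + 27 = 28.
Step 2: q^n = 4^9 = 262144.
Step 3: Hamming bound ⌊q^n / V_q(n,t)⌋ = ⌊262144/28⌋ = 9362.
Step 4: Compare |C| = 6643 to 9362: satisfied.
The claimed |C| lies below the Hamming bound.


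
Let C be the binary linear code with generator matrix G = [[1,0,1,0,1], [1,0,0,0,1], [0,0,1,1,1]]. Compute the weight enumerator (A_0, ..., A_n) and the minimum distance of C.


Weight distribution: A_0 = 1, A_1 = 1, A_2 = 3, A_3 = 3. Minimum distance d = 1.

Enumerate all 2^3 = 8 messages m ∈ F_2^3.
For each, compute codeword c = mG in F_2^5, then tally its weight.
  m = 000 → c = 00000, weight = 0.
  m = 100 → c = 10101, weight = 3.
  m = 010 → c = 10001, weight = 2.
  m = 110 → c = 00100, weight = 1.
  m = 001 → c = 00111, weight = 3.
  m = 101 → c = 10010, weight = 2.
  m = 011 → c = 10110, weight = 3.
  m = 111 → c = 00011, weight = 2.
Tally weights:
  weight 0: 1 codewords.
  weight 1: 1 codewords.
  weight 2: 3 codewords.
  weight 3: 3 codewords.
Minimum distance d = smallest w > 0 with A_w > 0 = 1.
Sanity: Σ A_w = 8 = 2^3 = 8 ✓.


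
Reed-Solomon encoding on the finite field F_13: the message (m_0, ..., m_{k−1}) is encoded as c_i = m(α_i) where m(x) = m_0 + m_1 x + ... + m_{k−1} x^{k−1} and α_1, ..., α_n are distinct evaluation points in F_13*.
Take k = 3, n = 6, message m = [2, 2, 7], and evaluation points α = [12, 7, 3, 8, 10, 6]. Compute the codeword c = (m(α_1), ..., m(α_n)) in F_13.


c = [7, 8, 6, 11, 7, 6]

Message polynomial: m(x) = 2 + 2·x + 7·x^2 (mod 13).
For each evaluation point α_i, compute m(α_i) mod 13:
  α_1 = 12: Horner steps 7 → 8 → 7, so m(12) = 7.
  α_2 = 7: Horner steps 7 → 12 → 8, so m(7) = 8.
  α_3 = 3: Horner steps 7 → 10 → 6, so m(3) = 6.
  α_4 = 8: Horner steps 7 → 6 → 11, so m(8) = 11.
  α_5 = 10: Horner steps 7 → 7 → 7, so m(10) = 7.
  α_6 = 6: Horner steps 7 → 5 → 6, so m(6) = 6.
Codeword c = [7, 8, 6, 11, 7, 6] ∈ F_13^6.


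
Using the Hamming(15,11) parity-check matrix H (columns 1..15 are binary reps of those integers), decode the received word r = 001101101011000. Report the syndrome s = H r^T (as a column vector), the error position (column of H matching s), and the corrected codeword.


s = (1, 0, 0, 0)^T, error position = 8, corrected codeword c = 001101111011000

Compute s = H r^T mod 2 one row at a time:
  s_1 = 0 + 1 + 0 + 1 + 1 + 0 + 0 + 0 = 3 ≡ 1 (mod 2).
  s_2 = 1 + 0 + 1 + 1 + 1 + 0 + 0 + 0 = 4 ≡ 0 (mod 2).
  s_3 = 0 + 1 + 1 + 1 + 0 + 1 + 0 + 0 = 4 ≡ 0 (mod 2).
  s_4 = 0 + 1 + 0 + 1 + 1 + 1 + 0 + 0 = 4 ≡ 0 (mod 2).
s = (1, 0, 0, 0)^T — this equals column 8 of H (binary 1000), so error is at position 8.
Correct: flip bit 8 of r = 001101101011000 to get c = 001101111011000.


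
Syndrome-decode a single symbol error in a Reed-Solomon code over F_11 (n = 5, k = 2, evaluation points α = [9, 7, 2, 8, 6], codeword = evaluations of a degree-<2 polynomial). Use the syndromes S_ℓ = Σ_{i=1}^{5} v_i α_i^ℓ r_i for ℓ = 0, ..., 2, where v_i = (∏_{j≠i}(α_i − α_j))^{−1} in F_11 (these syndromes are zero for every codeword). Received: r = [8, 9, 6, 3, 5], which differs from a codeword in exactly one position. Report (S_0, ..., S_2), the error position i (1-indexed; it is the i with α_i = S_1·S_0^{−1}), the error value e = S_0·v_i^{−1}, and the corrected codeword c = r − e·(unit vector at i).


S = (5, 8, 4), error at position 5, error magnitude e = 1, c = [8, 9, 6, 3, 4].

Step 1: column multipliers v_i = (∏_{j≠i}(α_i − α_j))^{−1} mod 11.
  i = 1 (α = 9): (9−7)(9−2)(9−8)(9−6) = 2·7·1·3 = 42 ≡ 9, so v_1 = 9^{−1} = 5 (mod 11).
  i = 2 (α = 7): (7−9)(7−2)(7−8)(7−6) = (−2)·5·(−1)·1 = 10 ≡ 10, so v_2 = 10^{−1} = 10 (mod 11).
  i = 3 (α = 2): (2−9)(2−7)(2−8)(2−6) = (−7)·(−5)·(−6)·(−4) = 840 ≡ 4, so v_3 = 4^{−1} = 3 (mod 11).
  i = 4 (α = 8): (8−9)(8−7)(8−2)(8−6) = (−1)·1·6·2 = −12 ≡ 10, so v_4 = 10^{−1} = 10 (mod 11).
  i = 5 (α = 6): (6−9)(6−7)(6−2)(6−8) = (−3)·(−1)·4·(−2) = −24 ≡ 9, so v_5 = 9^{−1} = 5 (mod 11).
  v = [5, 10, 3, 10, 5].
Step 2: syndromes of r = [8, 9, 6, 3, 5] (all sums mod 11).
  S_0 = Σ v_i r_i = 5·8 + 10·9 + 3·6 + 10·3 + 5·5 = 203 ≡ 5.
  S_1 = Σ v_i α_i r_i = 5·9·8 + 10·7·9 + 3·2·6 + 10·8·3 + 5·6·5 = 1416 ≡ 8.
  α_i^2 mod 11 = [4, 5, 4, 9, 3].
  S_2 = Σ v_i α_i^2 r_i = 5·4·8 + 10·5·9 + 3·4·6 + 10·9·3 + 5·3·5 = 1027 ≡ 4.
  S = (5, 8, 4) ≠ 0, so r is not a codeword (an error is present).
Step 3: locate the error. For a single error e at position i, S_ℓ = v_i·e·α_i^ℓ, so α_err = S_1/S_0.
  S_0^{−1} = 5^{−1} = 9 (mod 11), so α_err = 8·9 = 72 ≡ 6 = α_5. Error position i = 5.
  Consistency check: S_2/S_1 = 4·7 = 28 ≡ 6 = α_err ✓ (single-error assumption holds).
Step 4: error magnitude e = S_0/v_5 = S_0·∏_{j≠5}(α_5 − α_j) = 5·9 = 45 ≡ 1 (mod 11).
Step 5: correct position 5: c_5 = r_5 − e = 5 − 1 ≡ 4 (mod 11). Hence c = [8, 9, 6, 3, 4].
  Check: interpolating c through the α_i gives m(x) = 7 + 5·x (degree < 2) with m(α_i) = c_i for every i, so c is indeed a codeword.


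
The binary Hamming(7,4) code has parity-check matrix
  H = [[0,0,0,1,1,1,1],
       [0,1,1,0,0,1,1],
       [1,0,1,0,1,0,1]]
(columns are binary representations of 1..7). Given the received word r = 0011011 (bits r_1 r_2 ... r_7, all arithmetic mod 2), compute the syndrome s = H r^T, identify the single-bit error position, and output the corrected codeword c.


s = (1, 1, 0)^T, error position = 6, corrected codeword c = 0011001

Compute s = H r^T mod 2 one row at a time:
  s_1 = 1 + 0 + 1 + 1 = 3 ≡ 1 (mod 2).
  s_2 = 0 + 1 + 1 + 1 = 3 ≡ 1 (mod 2).
  s_3 = 0 + 1 + 0 + 1 = 2 ≡ 0 (mod 2).
s = (1, 1, 0)^T — this equals column 6 of H (binary 110), so error is at position 6.
Correct: flip bit 6 of r = 0011011 to get c = 0011001.


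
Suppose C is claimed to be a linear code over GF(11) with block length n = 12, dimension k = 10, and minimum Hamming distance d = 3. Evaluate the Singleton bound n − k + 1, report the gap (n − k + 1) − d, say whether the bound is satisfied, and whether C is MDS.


Singleton RHS = n − k + 1 = 3, slack = 0, bound satisfied, MDS.

Singleton bound: d ≤ n − k + 1.
Here n = 12, k = 10, so n − k + 1 = 3.
Given d = 3, check d ≤ 3: YES.
Slack = (n − k + 1) − d = 0.
The code is MDS (slack = 0).
Description: the claimed parameters are [12, 10, 3]_11; such a code would be MDS (meets Singleton bound).


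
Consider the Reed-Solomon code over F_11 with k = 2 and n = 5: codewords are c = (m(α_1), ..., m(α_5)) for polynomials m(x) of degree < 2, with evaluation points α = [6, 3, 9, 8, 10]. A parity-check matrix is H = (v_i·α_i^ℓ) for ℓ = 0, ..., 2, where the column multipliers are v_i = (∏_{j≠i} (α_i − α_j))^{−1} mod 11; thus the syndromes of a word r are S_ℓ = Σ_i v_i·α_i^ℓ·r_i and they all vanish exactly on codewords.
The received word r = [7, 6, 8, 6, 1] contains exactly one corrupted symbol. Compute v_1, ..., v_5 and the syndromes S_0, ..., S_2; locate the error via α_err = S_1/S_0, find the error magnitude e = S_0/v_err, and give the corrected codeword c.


S = (10, 3, 2), error at position 4, error magnitude e = 2, c = [7, 6, 8, 4, 1].

Step 1: column multipliers v_i = (∏_{j≠i}(α_i − α_j))^{−1} mod 11.
  i = 1 (α = 6): (6−3)(6−9)(6−8)(6−10) = 3·(−3)·(−2)·(−4) = −72 ≡ 5, so v_1 = 5^{−1} = 9 (mod 11).
  i = 2 (α = 3): (3−6)(3−9)(3−8)(3−10) = (−3)·(−6)·(−5)·(−7) = 630 ≡ 3, so v_2 = 3^{−1} = 4 (mod 11).
  i = 3 (α = 9): (9−6)(9−3)(9−8)(9−10) = 3·6·1·(−1) = −18 ≡ 4, so v_3 = 4^{−1} = 3 (mod 11).
  i = 4 (α = 8): (8−6)(8−3)(8−9)(8−10) = 2·5·(−1)·(−2) = 20 ≡ 9, so v_4 = 9^{−1} = 5 (mod 11).
  i = 5 (α = 10): (10−6)(10−3)(10−9)(10−8) = 4·7·1·2 = 56 ≡ 1, so v_5 = 1^{−1} = 1 (mod 11).
  v = [9, 4, 3, 5, 1].
Step 2: syndromes of r = [7, 6, 8, 6, 1] (all sums mod 11).
  S_0 = Σ v_i r_i = 9·7 + 4·6 + 3·8 + 5·6 + 1·1 = 142 ≡ 10.
  S_1 = Σ v_i α_i r_i = 9·6·7 + 4·3·6 + 3·9·8 + 5·8·6 + 1·10·1 = 916 ≡ 3.
  α_i^2 mod 11 = [3, 9, 4, 9, 1].
  S_2 = Σ v_i α_i^2 r_i = 9·3·7 + 4·9·6 + 3·4·8 + 5·9·6 + 1·1·1 = 772 ≡ 2.
  S = (10, 3, 2) ≠ 0, so r is not a codeword (an error is present).
Step 3: locate the error. For a single error e at position i, S_ℓ = v_i·e·α_i^ℓ, so α_err = S_1/S_0.
  S_0^{−1} = 10^{−1} = 10 (mod 11), so α_err = 3·10 = 30 ≡ 8 = α_4. Error position i = 4.
  Consistency check: S_2/S_1 = 2·4 = 8 ≡ 8 = α_err ✓ (single-error assumption holds).
Step 4: error magnitude e = S_0/v_4 = S_0·∏_{j≠4}(α_4 − α_j) = 10·9 = 90 ≡ 2 (mod 11).
Step 5: correct position 4: c_4 = r_4 − e = 6 − 2 ≡ 4 (mod 11). Hence c = [7, 6, 8, 4, 1].
  Check: interpolating c through the α_i gives m(x) = 5 + 4·x (degree < 2) with m(α_i) = c_i for every i, so c is indeed a codeword.


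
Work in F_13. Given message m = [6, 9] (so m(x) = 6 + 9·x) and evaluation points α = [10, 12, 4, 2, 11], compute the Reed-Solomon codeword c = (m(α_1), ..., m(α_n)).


c = [5, 10, 3, 11, 1]

Message polynomial: m(x) = 6 + 9·x (mod 13).
For each evaluation point α_i, compute m(α_i) mod 13:
  α_1 = 10: Horner steps 9 → 5, so m(10) = 5.
  α_2 = 12: Horner steps 9 → 10, so m(12) = 10.
  α_3 = 4: Horner steps 9 → 3, so m(4) = 3.
  α_4 = 2: Horner steps 9 → 11, so m(2) = 11.
  α_5 = 11: Horner steps 9 → 1, so m(11) = 1.
Codeword c = [5, 10, 3, 11, 1] ∈ F_13^5.


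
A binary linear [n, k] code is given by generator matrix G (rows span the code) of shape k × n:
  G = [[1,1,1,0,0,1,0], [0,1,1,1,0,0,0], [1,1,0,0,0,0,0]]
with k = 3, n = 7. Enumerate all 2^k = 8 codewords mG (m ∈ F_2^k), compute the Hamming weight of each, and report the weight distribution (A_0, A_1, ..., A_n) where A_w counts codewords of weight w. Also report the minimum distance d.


Weight distribution: A_0 = 1, A_2 = 2, A_3 = 4, A_4 = 1. Minimum distance d = 2.

Enumerate all 2^3 = 8 messages m ∈ F_2^3.
For each, compute codeword c = mG in F_2^7, then tally its weight.
  m = 000 → c = 0000000, weight = 0.
  m = 100 → c = 1110010, weight = 4.
  m = 010 → c = 0111000, weight = 3.
  m = 110 → c = 1001010, weight = 3.
  m = 001 → c = 1100000, weight = 2.
  m = 101 → c = 0010010, weight = 2.
  m = 011 → c = 1011000, weight = 3.
  m = 111 → c = 0101010, weight = 3.
Tally weights:
  weight 0: 1 codewords.
  weight 2: 2 codewords.
  weight 3: 4 codewords.
  weight 4: 1 codewords.
Minimum distance d = smallest w > 0 with A_w > 0 = 2.
Sanity: Σ A_w = 8 = 2^3 = 8 ✓.


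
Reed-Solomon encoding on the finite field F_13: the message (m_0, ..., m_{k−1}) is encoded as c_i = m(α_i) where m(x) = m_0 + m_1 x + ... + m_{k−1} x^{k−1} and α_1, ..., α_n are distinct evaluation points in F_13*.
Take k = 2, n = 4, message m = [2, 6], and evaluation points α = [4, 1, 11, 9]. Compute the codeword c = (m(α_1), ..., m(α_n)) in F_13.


c = [0, 8, 3, 4]

Message polynomial: m(x) = 2 + 6·x (mod 13).
For each evaluation point α_i, compute m(α_i) mod 13:
  α_1 = 4: Horner steps 6 → 0, so m(4) = 0.
  α_2 = 1: Horner steps 6 → 8, so m(1) = 8.
  α_3 = 11: Horner steps 6 → 3, so m(11) = 3.
  α_4 = 9: Horner steps 6 → 4, so m(9) = 4.
Codeword c = [0, 8, 3, 4] ∈ F_13^4.


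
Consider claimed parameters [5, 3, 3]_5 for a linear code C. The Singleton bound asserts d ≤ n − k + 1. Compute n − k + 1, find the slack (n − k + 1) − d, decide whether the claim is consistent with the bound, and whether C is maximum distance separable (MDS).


Singleton RHS = n − k + 1 = 3, slack = 0, bound satisfied, MDS.

Singleton bound: d ≤ n − k + 1.
Here n = 5, k = 3, so n − k + 1 = 3.
Given d = 3, check d ≤ 3: YES.
Slack = (n − k + 1) − d = 0.
The code is MDS (slack = 0).
Description: the claimed parameters are [5, 3, 3]_5; such a code would be MDS (meets Singleton bound).


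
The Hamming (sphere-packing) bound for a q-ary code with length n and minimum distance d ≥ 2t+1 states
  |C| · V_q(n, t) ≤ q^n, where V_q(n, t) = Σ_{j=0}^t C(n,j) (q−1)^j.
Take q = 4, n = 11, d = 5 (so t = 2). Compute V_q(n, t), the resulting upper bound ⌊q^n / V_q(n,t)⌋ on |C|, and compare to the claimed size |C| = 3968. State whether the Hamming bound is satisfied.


V_q(n, t) = 529, q^n = 4194304, Hamming bound = 7928, |C| = 3968 ≤ bound (satisfied).

Step 1: Compute V_q(n, t) = Σ_{j=0}^2 C(n, j) (q−1)^j.
  j = 0: C(11,0)·(3)^0 = 1·1 = 1.
  j = 1: C(11,1)·(3)^1 = 11·3 = 33.
  j = 2: C(11,2)·(3)^2 = 55·9 = 495.
  V_q(n, t) = 1 + 33 + 495 = 529.
Step 2: q^n = 4^11 = 4194304.
Step 3: Hamming bound ⌊q^n / V_q(n,t)⌋ = ⌊4194304/529⌋ = 7928.
Step 4: Compare |C| = 3968 to 7928: satisfied.
The claimed |C| lies below the Hamming bound.


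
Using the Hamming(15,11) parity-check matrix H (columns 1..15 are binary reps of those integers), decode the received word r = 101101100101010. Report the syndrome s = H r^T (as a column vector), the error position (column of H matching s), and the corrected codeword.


s = (1, 1, 1, 1)^T, error position = 15, corrected codeword c = 101101100101011

Compute s = H r^T mod 2 one row at a time:
  s_1 = 0 + 0 + 1 + 0 + 1 + 0 + 1 + 0 = 3 ≡ 1 (mod 2).
  s_2 = 1 + 0 + 1 + 1 + 1 + 0 + 1 + 0 = 5 ≡ 1 (mod 2).
  s_3 = 0 + 1 + 1 + 1 + 1 + 0 + 1 + 0 = 5 ≡ 1 (mod 2).
  s_4 = 1 + 1 + 0 + 1 + 0 + 0 + 0 + 0 = 3 ≡ 1 (mod 2).
s = (1, 1, 1, 1)^T — this equals column 15 of H (binary 1111), so error is at position 15.
Correct: flip bit 15 of r = 101101100101010 to get c = 101101100101011.


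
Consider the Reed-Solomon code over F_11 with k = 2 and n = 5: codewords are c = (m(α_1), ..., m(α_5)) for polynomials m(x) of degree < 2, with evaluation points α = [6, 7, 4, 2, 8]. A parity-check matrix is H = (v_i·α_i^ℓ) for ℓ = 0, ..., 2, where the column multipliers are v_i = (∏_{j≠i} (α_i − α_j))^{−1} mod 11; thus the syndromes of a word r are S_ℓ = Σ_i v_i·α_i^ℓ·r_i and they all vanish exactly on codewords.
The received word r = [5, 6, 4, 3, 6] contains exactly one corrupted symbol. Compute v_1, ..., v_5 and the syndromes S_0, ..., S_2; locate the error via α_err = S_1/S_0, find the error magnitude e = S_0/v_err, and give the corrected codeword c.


S = (4, 6, 9), error at position 2, error magnitude e = 6, c = [5, 0, 4, 3, 6].

Step 1: column multipliers v_i = (∏_{j≠i}(α_i − α_j))^{−1} mod 11.
  i = 1 (α = 6): (6−7)(6−4)(6−2)(6−8) = (−1)·2·4·(−2) = 16 ≡ 5, so v_1 = 5^{−1} = 9 (mod 11).
  i = 2 (α = 7): (7−6)(7−4)(7−2)(7−8) = 1·3·5·(−1) = −15 ≡ 7, so v_2 = 7^{−1} = 8 (mod 11).
  i = 3 (α = 4): (4−6)(4−7)(4−2)(4−8) = (−2)·(−3)·2·(−4) = −48 ≡ 7, so v_3 = 7^{−1} = 8 (mod 11).
  i = 4 (α = 2): (2−6)(2−7)(2−4)(2−8) = (−4)·(−5)·(−2)·(−6) = 240 ≡ 9, so v_4 = 9^{−1} = 5 (mod 11).
  i = 5 (α = 8): (8−6)(8−7)(8−4)(8−2) = 2·1·4·6 = 48 ≡ 4, so v_5 = 4^{−1} = 3 (mod 11).
  v = [9, 8, 8, 5, 3].
Step 2: syndromes of r = [5, 6, 4, 3, 6] (all sums mod 11).
  S_0 = Σ v_i r_i = 9·5 + 8·6 + 8·4 + 5·3 + 3·6 = 158 ≡ 4.
  S_1 = Σ v_i α_i r_i = 9·6·5 + 8·7·6 + 8·4·4 + 5·2·3 + 3·8·6 = 908 ≡ 6.
  α_i^2 mod 11 = [3, 5, 5, 4, 9].
  S_2 = Σ v_i α_i^2 r_i = 9·3·5 + 8·5·6 + 8·5·4 + 5·4·3 + 3·9·6 = 757 ≡ 9.
  S = (4, 6, 9) ≠ 0, so r is not a codeword (an error is present).
Step 3: locate the error. For a single error e at position i, S_ℓ = v_i·e·α_i^ℓ, so α_err = S_1/S_0.
  S_0^{−1} = 4^{−1} = 3 (mod 11), so α_err = 6·3 = 18 ≡ 7 = α_2. Error position i = 2.
  Consistency check: S_2/S_1 = 9·2 = 18 ≡ 7 = α_err ✓ (single-error assumption holds).
Step 4: error magnitude e = S_0/v_2 = S_0·∏_{j≠2}(α_2 − α_j) = 4·7 = 28 ≡ 6 (mod 11).
Step 5: correct position 2: c_2 = r_2 − e = 6 − 6 ≡ 0 (mod 11). Hence c = [5, 0, 4, 3, 6].
  Check: interpolating c through the α_i gives m(x) = 2 + 6·x (degree < 2) with m(α_i) = c_i for every i, so c is indeed a codeword.


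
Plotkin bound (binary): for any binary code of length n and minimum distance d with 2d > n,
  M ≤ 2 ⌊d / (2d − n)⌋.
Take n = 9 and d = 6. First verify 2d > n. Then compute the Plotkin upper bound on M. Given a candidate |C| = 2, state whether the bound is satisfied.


Plotkin bound M ≤ 4; given |C| = 2 ≤ bound (satisfied).

Check applicability: 2d = 12, n = 9.
2d − n = 3 > 0, so Plotkin applies.
Compute d/(2d−n) = 6/3 ≈ 2.0000.
⌊d/(2d−n)⌋ = 2.
Plotkin bound: M ≤ 2·2 = 4.
Given |C| = 2, check: satisfied.
This |C| is below the Plotkin bound.


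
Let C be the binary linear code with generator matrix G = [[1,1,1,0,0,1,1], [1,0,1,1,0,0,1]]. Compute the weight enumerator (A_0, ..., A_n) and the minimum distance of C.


Weight distribution: A_0 = 1, A_3 = 1, A_4 = 1, A_5 = 1. Minimum distance d = 3.

Enumerate all 2^2 = 4 messages m ∈ F_2^2.
For each, compute codeword c = mG in F_2^7, then tally its weight.
  m = 00 → c = 0000000, weight = 0.
  m = 10 → c = 1110011, weight = 5.
  m = 01 → c = 1011001, weight = 4.
  m = 11 → c = 0101010, weight = 3.
Tally weights:
  weight 0: 1 codewords.
  weight 3: 1 codewords.
  weight 4: 1 codewords.
  weight 5: 1 codewords.
Minimum distance d = smallest w > 0 with A_w > 0 = 3.
Sanity: Σ A_w = 4 = 2^2 = 4 ✓.


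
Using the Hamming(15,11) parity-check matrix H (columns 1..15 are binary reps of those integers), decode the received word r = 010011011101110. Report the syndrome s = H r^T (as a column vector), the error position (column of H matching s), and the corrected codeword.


s = (0, 1, 0, 1)^T, error position = 5, corrected codeword c = 010001011101110

Compute s = H r^T mod 2 one row at a time:
  s_1 = 1 + 1 + 1 + 0 + 1 + 1 + 1 + 0 = 6 ≡ 0 (mod 2).
  s_2 = 0 + 1 + 1 + 0 + 1 + 1 + 1 + 0 = 5 ≡ 1 (mod 2).
  s_3 = 1 + 0 + 1 + 0 + 1 + 0 + 1 + 0 = 4 ≡ 0 (mod 2).
  s_4 = 0 + 0 + 1 + 0 + 1 + 0 + 1 + 0 = 3 ≡ 1 (mod 2).
s = (0, 1, 0, 1)^T — this equals column 5 of H (binary 0101), so error is at position 5.
Correct: flip bit 5 of r = 010011011101110 to get c = 010001011101110.


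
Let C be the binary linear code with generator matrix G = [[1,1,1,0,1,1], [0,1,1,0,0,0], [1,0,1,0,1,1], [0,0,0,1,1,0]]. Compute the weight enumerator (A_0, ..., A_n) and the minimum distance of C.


Weight distribution: A_0 = 1, A_1 = 2, A_2 = 2, A_3 = 4, A_4 = 5, A_5 = 2. Minimum distance d = 1.

Enumerate all 2^4 = 16 messages m ∈ F_2^4.
For each, compute codeword c = mG in F_2^6, then tally its weight.
  m = 0000 → c = 000000, weight = 0.
  m = 1000 → c = 111011, weight = 5.
  m = 0100 → c = 011000, weight = 2.
  m = 1100 → c = 100011, weight = 3.
  m = 0010 → c = 101011, weight = 4.
  m = 1010 → c = 010000, weight = 1.
  m = 0110 → c = 110011, weight = 4.
  m = 1110 → c = 001000, weight = 1.
  m = 0001 → c = 000110, weight = 2.
  m = 1001 → c = 111101, weight = 5.
  m = 0101 → c = 011110, weight = 4.
  m = 1101 → c = 100101, weight = 3.
  m = 0011 → c = 101101, weight = 4.
  m = 1011 → c = 010110, weight = 3.
  m = 0111 → c = 110101, weight = 4.
  m = 1111 → c = 001110, weight = 3.
Tally weights:
  weight 0: 1 codewords.
  weight 1: 2 codewords.
  weight 2: 2 codewords.
  weight 3: 4 codewords.
  weight 4: 5 codewords.
  weight 5: 2 codewords.
Minimum distance d = smallest w > 0 with A_w > 0 = 1.
Sanity: Σ A_w = 16 = 2^4 = 16 ✓.


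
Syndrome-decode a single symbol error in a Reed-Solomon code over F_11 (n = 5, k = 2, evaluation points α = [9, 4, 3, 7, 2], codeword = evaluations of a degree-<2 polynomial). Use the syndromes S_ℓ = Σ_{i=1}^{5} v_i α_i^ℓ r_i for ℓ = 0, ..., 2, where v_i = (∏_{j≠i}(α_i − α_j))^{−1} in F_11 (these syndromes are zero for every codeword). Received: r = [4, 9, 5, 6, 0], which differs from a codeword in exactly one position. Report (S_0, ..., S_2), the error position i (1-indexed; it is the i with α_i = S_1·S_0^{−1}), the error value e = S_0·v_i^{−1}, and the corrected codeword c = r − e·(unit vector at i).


S = (8, 2, 6), error at position 3, error magnitude e = 6, c = [4, 9, 10, 6, 0].

Step 1: column multipliers v_i = (∏_{j≠i}(α_i − α_j))^{−1} mod 11.
  i = 1 (α = 9): (9−4)(9−3)(9−7)(9−2) = 5·6·2·7 = 420 ≡ 2, so v_1 = 2^{−1} = 6 (mod 11).
  i = 2 (α = 4): (4−9)(4−3)(4−7)(4−2) = (−5)·1·(−3)·2 = 30 ≡ 8, so v_2 = 8^{−1} = 7 (mod 11).
  i = 3 (α = 3): (3−9)(3−4)(3−7)(3−2) = (−6)·(−1)·(−4)·1 = −24 ≡ 9, so v_3 = 9^{−1} = 5 (mod 11).
  i = 4 (α = 7): (7−9)(7−4)(7−3)(7−2) = (−2)·3·4·5 = −120 ≡ 1, so v_4 = 1^{−1} = 1 (mod 11).
  i = 5 (α = 2): (2−9)(2−4)(2−3)(2−7) = (−7)·(−2)·(−1)·(−5) = 70 ≡ 4, so v_5 = 4^{−1} = 3 (mod 11).
  v = [6, 7, 5, 1, 3].
Step 2: syndromes of r = [4, 9, 5, 6, 0] (all sums mod 11).
  S_0 = Σ v_i r_i = 6·4 + 7·9 + 5·5 + 1·6 + 3·0 = 118 ≡ 8.
  S_1 = Σ v_i α_i r_i = 6·9·4 + 7·4·9 + 5·3·5 + 1·7·6 + 3·2·0 = 585 ≡ 2.
  α_i^2 mod 11 = [4, 5, 9, 5, 4].
  S_2 = Σ v_i α_i^2 r_i = 6·4·4 + 7·5·9 + 5·9·5 + 1·5·6 + 3·4·0 = 666 ≡ 6.
  S = (8, 2, 6) ≠ 0, so r is not a codeword (an error is present).
Step 3: locate the error. For a single error e at position i, S_ℓ = v_i·e·α_i^ℓ, so α_err = S_1/S_0.
  S_0^{−1} = 8^{−1} = 7 (mod 11), so α_err = 2·7 = 14 ≡ 3 = α_3. Error position i = 3.
  Consistency check: S_2/S_1 = 6·6 = 36 ≡ 3 = α_err ✓ (single-error assumption holds).
Step 4: error magnitude e = S_0/v_3 = S_0·∏_{j≠3}(α_3 − α_j) = 8·9 = 72 ≡ 6 (mod 11).
Step 5: correct position 3: c_3 = r_3 − e = 5 − 6 ≡ 10 (mod 11). Hence c = [4, 9, 10, 6, 0].
  Check: interpolating c through the α_i gives m(x) = 2 + 10·x (degree < 2) with m(α_i) = c_i for every i, so c is indeed a codeword.


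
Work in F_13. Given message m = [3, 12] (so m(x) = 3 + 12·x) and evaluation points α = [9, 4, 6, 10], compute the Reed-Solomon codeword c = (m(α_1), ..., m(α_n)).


c = [7, 12, 10, 6]

Message polynomial: m(x) = 3 + 12·x (mod 13).
For each evaluation point α_i, compute m(α_i) mod 13:
  α_1 = 9: Horner steps 12 → 7, so m(9) = 7.
  α_2 = 4: Horner steps 12 → 12, so m(4) = 12.
  α_3 = 6: Horner steps 12 → 10, so m(6) = 10.
  α_4 = 10: Horner steps 12 → 6, so m(10) = 6.
Codeword c = [7, 12, 10, 6] ∈ F_13^4.


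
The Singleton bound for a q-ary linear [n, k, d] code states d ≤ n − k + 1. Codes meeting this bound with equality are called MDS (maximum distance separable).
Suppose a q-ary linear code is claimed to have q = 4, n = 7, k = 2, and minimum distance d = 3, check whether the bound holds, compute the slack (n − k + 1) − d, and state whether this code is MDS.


Singleton RHS = n − k + 1 = 6, slack = 3, bound satisfied, not MDS.

Singleton bound: d ≤ n − k + 1.
Here n = 7, k = 2, so n − k + 1 = 6.
Given d = 3, check d ≤ 6: YES.
Slack = (n − k + 1) − d = 3.
The code is NOT MDS (slack = 3 > 0).
Description: the claimed parameters are [7, 2, 3]_4; such a code would be non-MDS.


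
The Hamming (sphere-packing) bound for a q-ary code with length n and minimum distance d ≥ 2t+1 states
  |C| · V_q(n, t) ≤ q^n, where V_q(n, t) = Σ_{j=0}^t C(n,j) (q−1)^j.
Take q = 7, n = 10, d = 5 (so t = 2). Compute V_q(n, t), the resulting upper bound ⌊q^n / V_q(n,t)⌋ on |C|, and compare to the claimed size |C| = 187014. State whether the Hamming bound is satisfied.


V_q(n, t) = 1681, q^n = 282475249, Hamming bound = 168040, |C| = 187014 > bound (violated).

Step 1: Compute V_q(n, t) = Σ_{j=0}^2 C(n, j) (q−1)^j.
  j = 0: C(10,0)·(6)^0 = 1·1 = 1.
  j = 1: C(10,1)·(6)^1 = 10·6 = 60.
  j = 2: C(10,2)·(6)^2 = 45·36 = 1620.
  V_q(n, t) = 1 + 60 + 1620 = 1681.
Step 2: q^n = 7^10 = 282475249.
Step 3: Hamming bound ⌊q^n / V_q(n,t)⌋ = ⌊282475249/1681⌋ = 168040.
Step 4: Compare |C| = 187014 to 168040: violated.
The claimed |C| lies above the Hamming bound, so no 7-ary code of length 10 with d ≥ 5 can have 187014 codewords.


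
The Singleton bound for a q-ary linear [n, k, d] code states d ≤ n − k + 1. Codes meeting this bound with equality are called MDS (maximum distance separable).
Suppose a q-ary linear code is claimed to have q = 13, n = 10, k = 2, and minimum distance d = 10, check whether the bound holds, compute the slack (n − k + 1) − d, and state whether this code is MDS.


Singleton RHS = n − k + 1 = 9, slack = -1, bound violated (no such code; not MDS).

Singleton bound: d ≤ n − k + 1.
Here n = 10, k = 2, so n − k + 1 = 9.
Given d = 10, check d ≤ 9: NO.
Slack = (n − k + 1) − d = -1.
The slack is negative: d = 10 exceeds n − k + 1 = 9 by 1, so the Singleton bound is violated and no linear [10, 2, 10]_13 code can exist. In particular it is not MDS (MDS requires d = n − k + 1 exactly).
Description: the claimed parameters are [10, 2, 10]_13; such a code would be impossible (violates the Singleton bound).
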